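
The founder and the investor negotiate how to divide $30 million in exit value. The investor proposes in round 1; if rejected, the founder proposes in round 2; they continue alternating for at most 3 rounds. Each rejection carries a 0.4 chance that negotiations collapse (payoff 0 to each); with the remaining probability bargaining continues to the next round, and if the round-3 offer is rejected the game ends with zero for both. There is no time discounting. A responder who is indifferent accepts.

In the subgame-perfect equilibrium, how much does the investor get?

Round 3 (the investor proposes): rejection yields 0 for the founder; the investor offers 0 and keeps 30.
Round 2 (the founder proposes): rejecting gives the investor an expected 0.6 × 30 = 18; the founder offers that and keeps 12.
Round 1 (the investor proposes): rejecting gives the founder an expected 0.6 × 12 = 7.2. The investor offers 7.2 and keeps 30 − 7.2 = 22.8.

22.8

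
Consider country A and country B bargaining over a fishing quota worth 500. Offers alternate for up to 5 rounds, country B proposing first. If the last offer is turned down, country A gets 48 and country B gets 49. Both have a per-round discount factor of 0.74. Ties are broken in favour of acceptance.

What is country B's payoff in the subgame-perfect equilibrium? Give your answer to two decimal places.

336.73

Round 5 (country B proposes): country A gets 48 if talks fail, so country B offers 48 and keeps 452.
Round 4 (country A proposes): country B can get 452 next round, worth 0.74 × 452 = 334.48 now, so country A offers 334.48, keeping 165.52.
Round 3 (country B proposes): country A can get 165.52 next round, worth 0.74 × 165.52 = 122.4848 now, so country B offers 122.4848, keeping 377.5152.
Round 2 (country A proposes): country B can get 377.5152 next round, worth 0.74 × 377.5152 = 279.361248 now. Country A offers 279.361248 and keeps 500 − 279.361248 = 220.638752.
Round 1 (country B proposes): country A can get 220.638752 next round, worth 0.74 × 220.638752 = 163.27267648 now; country B offers that and keeps 336.72732352.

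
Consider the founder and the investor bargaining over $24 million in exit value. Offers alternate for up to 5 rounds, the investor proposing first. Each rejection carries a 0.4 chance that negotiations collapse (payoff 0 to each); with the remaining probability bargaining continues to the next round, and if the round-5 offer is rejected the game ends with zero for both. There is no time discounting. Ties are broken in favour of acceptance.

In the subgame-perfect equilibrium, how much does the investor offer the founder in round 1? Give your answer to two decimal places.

By backward induction:
Round 5 (the investor proposes): the founder will accept anything ≥ 0, so the investor offers 0 and keeps 24.
Round 4 (the founder proposes): rejecting gives the investor an expected 0.6 × 24 = 14.4; the founder offers that and keeps 9.6.
Round 3 (the investor proposes): rejecting gives the founder an expected 0.6 × 9.6 = 5.76. The investor offers 5.76 and keeps 24 − 5.76 = 18.24.
Round 2 (the founder proposes): rejecting gives the investor an expected 0.6 × 18.24 = 10.944. The founder offers 10.944 and keeps 24 − 10.944 = 13.056.
Round 1 (the investor proposes): rejecting gives the founder an expected 0.6 × 13.056 = 7.8336, so the investor offers 7.8336, keeping 16.1664.

7.83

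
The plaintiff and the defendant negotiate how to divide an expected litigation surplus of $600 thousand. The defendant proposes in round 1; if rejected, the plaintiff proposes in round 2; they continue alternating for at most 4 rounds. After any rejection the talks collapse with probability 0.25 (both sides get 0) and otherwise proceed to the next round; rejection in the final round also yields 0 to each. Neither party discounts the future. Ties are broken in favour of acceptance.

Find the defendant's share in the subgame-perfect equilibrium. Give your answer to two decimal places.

234.38

By backward induction:
Round 4 (the plaintiff proposes): rejection yields 0 for the defendant; the plaintiff offers 0 and keeps 600.
Round 3 (the defendant proposes): rejecting gives the plaintiff an expected 0.75 × 600 = 450, so the defendant offers 450, keeping 150.
Round 2 (the plaintiff proposes): rejecting gives the defendant an expected 0.75 × 150 = 112.5, so the plaintiff offers 112.5, keeping 487.5.
Round 1 (the defendant proposes): rejecting gives the plaintiff an expected 0.75 × 487.5 = 365.625; the defendant offers that and keeps 234.375.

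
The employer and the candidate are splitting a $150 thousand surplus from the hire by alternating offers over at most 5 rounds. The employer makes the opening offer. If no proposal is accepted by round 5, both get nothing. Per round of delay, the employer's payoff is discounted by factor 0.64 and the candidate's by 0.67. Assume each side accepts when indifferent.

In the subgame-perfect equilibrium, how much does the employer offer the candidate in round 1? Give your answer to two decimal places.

Round 5 (the employer proposes): rejection yields 0 for the candidate; the employer offers 0 and keeps 150.
Round 4 (the candidate proposes): the employer can get 150 next round, worth 0.64 × 150 = 96 now; the candidate offers that and keeps 54.
Round 3 (the employer proposes): the candidate can get 54 next round, worth 0.67 × 54 = 36.18 now. The employer offers 36.18 and keeps 150 − 36.18 = 113.82.
Round 2 (the candidate proposes): the employer can get 113.82 next round, worth 0.64 × 113.82 = 72.8448 now; the candidate offers that and keeps 77.1552.
Round 1 (the employer proposes): the candidate can get 77.1552 next round, worth 0.67 × 77.1552 = 51.693984 now; the employer offers that and keeps 98.306016.

51.69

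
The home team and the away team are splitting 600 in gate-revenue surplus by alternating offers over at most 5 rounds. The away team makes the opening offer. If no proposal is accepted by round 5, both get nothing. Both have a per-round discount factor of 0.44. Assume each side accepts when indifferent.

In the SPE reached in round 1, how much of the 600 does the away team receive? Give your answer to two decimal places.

423.54

Round 5 (the away team proposes): rejection yields 0 for the home team; the away team offers 0 and keeps 600.
Round 4 (the home team proposes): the away team can get 600 next round, worth 0.44 × 600 = 264 now; the home team offers that and keeps 336.
Round 3 (the away team proposes): the home team can get 336 next round, worth 0.44 × 336 = 147.84 now, so the away team offers 147.84, keeping 452.16.
Round 2 (the home team proposes): the away team can get 452.16 next round, worth 0.44 × 452.16 = 198.9504 now, so the home team offers 198.9504, keeping 401.0496.
Round 1 (the away team proposes): the home team can get 401.0496 next round, worth 0.44 × 401.0496 = 176.461824 now, so the away team offers 176.461824, keeping 423.538176.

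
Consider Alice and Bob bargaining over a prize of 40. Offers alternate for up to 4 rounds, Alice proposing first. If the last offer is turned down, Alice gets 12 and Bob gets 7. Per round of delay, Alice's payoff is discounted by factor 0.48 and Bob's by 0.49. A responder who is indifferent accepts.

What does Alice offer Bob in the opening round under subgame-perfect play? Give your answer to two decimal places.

13.42

Solve by backward induction from round 4.
Round 4 (Bob proposes): Alice gets 12 if talks fail, so Bob offers 12 and keeps 28.
Round 3 (Alice proposes): Bob can get 28 next round, worth 0.49 × 28 = 13.72 now. Alice offers 13.72 and keeps 40 − 13.72 = 26.28.
Round 2 (Bob proposes): Alice can get 26.28 next round, worth 0.48 × 26.28 = 12.6144 now, so Bob offers 12.6144, keeping 27.3856.
Round 1 (Alice proposes): Bob can get 27.3856 next round, worth 0.49 × 27.3856 = 13.418944 now, so Alice offers 13.418944, keeping 26.581056.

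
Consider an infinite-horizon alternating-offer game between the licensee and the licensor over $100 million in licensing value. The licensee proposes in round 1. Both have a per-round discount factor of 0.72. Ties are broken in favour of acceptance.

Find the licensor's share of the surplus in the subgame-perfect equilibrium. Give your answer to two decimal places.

41.86

In a stationary SPE each proposer offers the other exactly their discounted continuation value.
If the licensee keeps x when proposing and the licensor keeps y when proposing, then x = 100 − 0.72y and y = 100 − 0.72x.
Solving: x = 100(1 − 0.72) / (1 − 0.72·0.72) = 28 / 0.4816 ≈ 58.1395.
The licensor gets 100 − 58.1395 ≈ 41.8605.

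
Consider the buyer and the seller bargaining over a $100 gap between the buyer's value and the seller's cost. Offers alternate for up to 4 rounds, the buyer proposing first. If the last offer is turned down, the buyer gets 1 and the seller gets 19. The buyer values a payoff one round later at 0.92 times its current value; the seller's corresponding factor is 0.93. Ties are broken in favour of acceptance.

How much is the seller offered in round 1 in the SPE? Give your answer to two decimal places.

86.22

By backward induction:
Round 4 (the seller proposes): the buyer gets 1 if talks fail, so the seller offers 1 and keeps 99.
Round 3 (the buyer proposes): the seller can get 99 next round, worth 0.93 × 99 = 92.07 now, so the buyer offers 92.07, keeping 7.93.
Round 2 (the seller proposes): the buyer can get 7.93 next round, worth 0.92 × 7.93 = 7.2956 now; the seller offers that and keeps 92.7044.
Round 1 (the buyer proposes): the seller can get 92.7044 next round, worth 0.93 × 92.7044 = 86.215092 now, so the buyer offers 86.215092, keeping 13.784908.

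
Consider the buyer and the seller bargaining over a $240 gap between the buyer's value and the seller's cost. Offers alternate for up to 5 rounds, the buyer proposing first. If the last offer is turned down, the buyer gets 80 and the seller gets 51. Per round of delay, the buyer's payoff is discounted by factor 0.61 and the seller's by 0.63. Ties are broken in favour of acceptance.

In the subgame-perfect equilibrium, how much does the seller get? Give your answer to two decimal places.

Round 5 (the buyer proposes): the seller gets 51 if talks fail, so the buyer offers 51 and keeps 189.
Round 4 (the seller proposes): the buyer can get 189 next round, worth 0.61 × 189 = 115.29 now, so the seller offers 115.29, keeping 124.71.
Round 3 (the buyer proposes): the seller can get 124.71 next round, worth 0.63 × 124.71 = 78.5673 now, so the buyer offers 78.5673, keeping 161.4327.
Round 2 (the seller proposes): the buyer can get 161.4327 next round, worth 0.61 × 161.4327 = 98.473947 now. The seller offers 98.473947 and keeps 240 − 98.473947 = 141.526053.
Round 1 (the buyer proposes): the seller can get 141.526053 next round, worth 0.63 × 141.526053 = 89.16141339 now, so the buyer offers 89.16141339, keeping 150.83858661.

89.16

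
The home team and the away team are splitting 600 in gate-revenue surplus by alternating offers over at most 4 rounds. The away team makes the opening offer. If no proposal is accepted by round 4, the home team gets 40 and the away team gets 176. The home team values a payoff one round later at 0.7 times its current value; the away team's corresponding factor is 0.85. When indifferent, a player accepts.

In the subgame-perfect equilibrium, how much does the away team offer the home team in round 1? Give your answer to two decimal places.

239.60

Round 4 (the home team proposes): the away team gets 176 if talks fail, so the home team offers 176 and keeps 424.
Round 3 (the away team proposes): the home team can get 424 next round, worth 0.7 × 424 = 296.8 now; the away team offers that and keeps 303.2.
Round 2 (the home team proposes): the away team can get 303.2 next round, worth 0.85 × 303.2 = 257.72 now; the home team offers that and keeps 342.28.
Round 1 (the away team proposes): the home team can get 342.28 next round, worth 0.7 × 342.28 = 239.596 now; the away team offers that and keeps 360.404.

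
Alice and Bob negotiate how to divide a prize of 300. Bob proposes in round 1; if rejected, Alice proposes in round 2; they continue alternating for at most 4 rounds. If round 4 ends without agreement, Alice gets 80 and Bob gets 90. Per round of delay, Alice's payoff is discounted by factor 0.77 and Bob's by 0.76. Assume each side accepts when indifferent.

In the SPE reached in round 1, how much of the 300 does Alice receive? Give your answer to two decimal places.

150.07

Round 4 (Alice proposes): Bob gets 90 if talks fail, so Alice offers 90 and keeps 210.
Round 3 (Bob proposes): Alice can get 210 next round, worth 0.77 × 210 = 161.7 now. Bob offers 161.7 and keeps 300 − 161.7 = 138.3.
Round 2 (Alice proposes): Bob can get 138.3 next round, worth 0.76 × 138.3 = 105.108 now, so Alice offers 105.108, keeping 194.892.
Round 1 (Bob proposes): Alice can get 194.892 next round, worth 0.77 × 194.892 = 150.06684 now; Bob offers that and keeps 149.93316.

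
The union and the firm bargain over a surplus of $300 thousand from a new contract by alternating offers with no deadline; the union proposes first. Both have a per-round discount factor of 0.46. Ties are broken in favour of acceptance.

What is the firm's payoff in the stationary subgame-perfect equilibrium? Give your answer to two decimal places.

94.52

Let x be the union's share when the union proposes and y be the firm's share when the firm proposes.
The firm accepts iff offered ≥ 0.46·y, so x = 300 − 0.46y. Symmetrically y = 300 − 0.46x.
Substituting: x = 300 − 0.46(300 − 0.46x), giving x(1 − 0.46·0.46) = 300(1 − 0.46).
So x = 300 × 0.54 / 0.7884 ≈ 205.4795, and the firm receives 300 − x ≈ 94.5205.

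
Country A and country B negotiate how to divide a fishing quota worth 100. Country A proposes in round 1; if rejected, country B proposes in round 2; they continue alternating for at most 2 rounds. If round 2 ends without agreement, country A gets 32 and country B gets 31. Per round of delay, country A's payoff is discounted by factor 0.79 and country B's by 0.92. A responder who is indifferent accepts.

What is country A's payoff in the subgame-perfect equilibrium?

37.44

Round 2 (country B proposes): country A gets 32 if talks fail, so country B offers 32 and keeps 68.
Round 1 (country A proposes): country B can get 68 next round, worth 0.92 × 68 = 62.56 now. Country A offers 62.56 and keeps 100 − 62.56 = 37.44.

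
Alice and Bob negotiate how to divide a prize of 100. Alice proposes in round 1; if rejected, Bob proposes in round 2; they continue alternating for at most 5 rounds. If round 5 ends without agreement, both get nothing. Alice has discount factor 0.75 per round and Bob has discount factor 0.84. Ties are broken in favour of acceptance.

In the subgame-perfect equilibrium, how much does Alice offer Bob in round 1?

By backward induction:
Round 5 (Alice proposes): Bob will accept anything ≥ 0, so Alice offers 0 and keeps 100.
Round 4 (Bob proposes): Alice can get 100 next round, worth 0.75 × 100 = 75 now, so Bob offers 75, keeping 25.
Round 3 (Alice proposes): Bob can get 25 next round, worth 0.84 × 25 = 21 now. Alice offers 21 and keeps 100 − 21 = 79.
Round 2 (Bob proposes): Alice can get 79 next round, worth 0.75 × 79 = 59.25 now. Bob offers 59.25 and keeps 100 − 59.25 = 40.75.
Round 1 (Alice proposes): Bob can get 40.75 next round, worth 0.84 × 40.75 = 34.23 now, so Alice offers 34.23, keeping 65.77.

34.23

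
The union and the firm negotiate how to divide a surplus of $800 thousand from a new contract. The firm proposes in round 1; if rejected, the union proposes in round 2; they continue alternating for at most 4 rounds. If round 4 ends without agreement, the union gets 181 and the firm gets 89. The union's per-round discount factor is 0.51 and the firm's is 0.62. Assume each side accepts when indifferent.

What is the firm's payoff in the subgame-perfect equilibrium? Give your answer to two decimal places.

530.30

By backward induction:
Round 4 (the union proposes): the firm gets 89 if talks fail, so the union offers 89 and keeps 711.
Round 3 (the firm proposes): the union can get 711 next round, worth 0.51 × 711 = 362.61 now; the firm offers that and keeps 437.39.
Round 2 (the union proposes): the firm can get 437.39 next round, worth 0.62 × 437.39 = 271.1818 now, so the union offers 271.1818, keeping 528.8182.
Round 1 (the firm proposes): the union can get 528.8182 next round, worth 0.51 × 528.8182 = 269.697282 now. The firm offers 269.697282 and keeps 800 − 269.697282 = 530.302718.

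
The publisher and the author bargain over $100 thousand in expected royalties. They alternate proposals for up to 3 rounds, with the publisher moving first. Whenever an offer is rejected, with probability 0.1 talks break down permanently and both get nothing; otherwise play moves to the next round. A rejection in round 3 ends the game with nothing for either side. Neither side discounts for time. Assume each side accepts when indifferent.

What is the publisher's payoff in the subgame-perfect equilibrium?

By backward induction:
Round 3 (the publisher proposes): the author will accept anything ≥ 0, so the publisher offers 0 and keeps 100.
Round 2 (the author proposes): rejecting gives the publisher an expected 0.9 × 100 = 90. The author offers 90 and keeps 100 − 90 = 10.
Round 1 (the publisher proposes): rejecting gives the author an expected 0.9 × 10 = 9. The publisher offers 9 and keeps 100 − 9 = 91.

91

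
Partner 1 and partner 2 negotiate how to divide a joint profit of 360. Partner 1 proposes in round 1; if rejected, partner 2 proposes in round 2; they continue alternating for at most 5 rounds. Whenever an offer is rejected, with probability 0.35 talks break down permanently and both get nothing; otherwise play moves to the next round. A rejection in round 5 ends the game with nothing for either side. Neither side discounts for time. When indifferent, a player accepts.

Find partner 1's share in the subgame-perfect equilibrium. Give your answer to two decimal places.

243.50

Round 5 (partner 1 proposes): rejection yields 0 for partner 2; partner 1 offers 0 and keeps 360.
Round 4 (partner 2 proposes): rejecting gives partner 1 an expected 0.65 × 360 = 234, so partner 2 offers 234, keeping 126.
Round 3 (partner 1 proposes): rejecting gives partner 2 an expected 0.65 × 126 = 81.9, so partner 1 offers 81.9, keeping 278.1.
Round 2 (partner 2 proposes): rejecting gives partner 1 an expected 0.65 × 278.1 = 180.765. Partner 2 offers 180.765 and keeps 360 − 180.765 = 179.235.
Round 1 (partner 1 proposes): rejecting gives partner 2 an expected 0.65 × 179.235 = 116.50275, so partner 1 offers 116.50275, keeping 243.49725.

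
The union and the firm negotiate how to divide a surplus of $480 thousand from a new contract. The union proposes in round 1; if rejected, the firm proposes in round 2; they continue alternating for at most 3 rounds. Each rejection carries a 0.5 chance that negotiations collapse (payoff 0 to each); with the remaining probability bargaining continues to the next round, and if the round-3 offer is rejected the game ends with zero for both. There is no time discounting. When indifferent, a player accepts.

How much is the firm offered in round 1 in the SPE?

Round 3 (the union proposes): the firm will accept anything ≥ 0, so the union offers 0 and keeps 480.
Round 2 (the firm proposes): rejecting gives the union an expected 0.5 × 480 = 240. The firm offers 240 and keeps 480 − 240 = 240.
Round 1 (the union proposes): rejecting gives the firm an expected 0.5 × 240 = 120. The union offers 120 and keeps 480 − 120 = 360.

120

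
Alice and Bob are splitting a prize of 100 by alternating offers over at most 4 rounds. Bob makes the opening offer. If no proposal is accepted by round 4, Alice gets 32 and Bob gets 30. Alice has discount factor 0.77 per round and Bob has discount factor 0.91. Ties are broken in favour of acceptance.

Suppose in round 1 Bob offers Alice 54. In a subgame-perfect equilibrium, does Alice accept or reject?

Round 4 (Alice proposes): Bob gets 30 if talks fail, so Alice offers 30 and keeps 70.
Round 3 (Bob proposes): Alice can get 70 next round, worth 0.77 × 70 = 53.9 now; Bob offers that and keeps 46.1.
Round 2 (Alice proposes): Bob can get 46.1 next round, worth 0.91 × 46.1 = 41.951 now, so Alice offers 41.951, keeping 58.049.
So by rejecting in round 1, Alice gets 58.049 next round, worth 0.77 × 58.049 = 44.69773 now.
Offer 54 ≥ 44.69773, so Alice accepts.

Accept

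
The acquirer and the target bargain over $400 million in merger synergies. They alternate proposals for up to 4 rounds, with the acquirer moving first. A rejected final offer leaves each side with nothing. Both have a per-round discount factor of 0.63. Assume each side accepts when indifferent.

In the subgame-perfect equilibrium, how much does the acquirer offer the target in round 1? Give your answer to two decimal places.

Solve by backward induction from round 4.
Round 4 (the target proposes): the acquirer will accept anything ≥ 0, so the target offers 0 and keeps 400.
Round 3 (the acquirer proposes): the target can get 400 next round, worth 0.63 × 400 = 252 now. The acquirer offers 252 and keeps 400 − 252 = 148.
Round 2 (the target proposes): the acquirer can get 148 next round, worth 0.63 × 148 = 93.24 now, so the target offers 93.24, keeping 306.76.
Round 1 (the acquirer proposes): the target can get 306.76 next round, worth 0.63 × 306.76 = 193.2588 now; the acquirer offers that and keeps 206.7412.

193.26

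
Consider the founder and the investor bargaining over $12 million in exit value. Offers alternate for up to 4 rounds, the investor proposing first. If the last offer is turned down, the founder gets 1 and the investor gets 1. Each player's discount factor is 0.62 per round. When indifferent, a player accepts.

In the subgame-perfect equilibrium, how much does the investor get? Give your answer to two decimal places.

Round 4 (the founder proposes): the investor gets 1 if talks fail, so the founder offers 1 and keeps 11.
Round 3 (the investor proposes): the founder can get 11 next round, worth 0.62 × 11 = 6.82 now; the investor offers that and keeps 5.18.
Round 2 (the founder proposes): the investor can get 5.18 next round, worth 0.62 × 5.18 = 3.2116 now. The founder offers 3.2116 and keeps 12 − 3.2116 = 8.7884.
Round 1 (the investor proposes): the founder can get 8.7884 next round, worth 0.62 × 8.7884 = 5.448808 now; the investor offers that and keeps 6.551192.

6.55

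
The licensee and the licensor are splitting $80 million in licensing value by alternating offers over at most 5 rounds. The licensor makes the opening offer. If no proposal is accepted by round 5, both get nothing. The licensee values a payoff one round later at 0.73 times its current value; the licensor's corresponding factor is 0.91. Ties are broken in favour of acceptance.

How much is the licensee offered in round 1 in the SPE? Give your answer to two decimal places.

Round 5 (the licensor proposes): rejection yields 0 for the licensee; the licensor offers 0 and keeps 80.
Round 4 (the licensee proposes): the licensor can get 80 next round, worth 0.91 × 80 = 72.8 now; the licensee offers that and keeps 7.2.
Round 3 (the licensor proposes): the licensee can get 7.2 next round, worth 0.73 × 7.2 = 5.256 now; the licensor offers that and keeps 74.744.
Round 2 (the licensee proposes): the licensor can get 74.744 next round, worth 0.91 × 74.744 = 68.01704 now, so the licensee offers 68.01704, keeping 11.98296.
Round 1 (the licensor proposes): the licensee can get 11.98296 next round, worth 0.73 × 11.98296 = 8.7475608 now, so the licensor offers 8.7475608, keeping 71.2524392.

8.75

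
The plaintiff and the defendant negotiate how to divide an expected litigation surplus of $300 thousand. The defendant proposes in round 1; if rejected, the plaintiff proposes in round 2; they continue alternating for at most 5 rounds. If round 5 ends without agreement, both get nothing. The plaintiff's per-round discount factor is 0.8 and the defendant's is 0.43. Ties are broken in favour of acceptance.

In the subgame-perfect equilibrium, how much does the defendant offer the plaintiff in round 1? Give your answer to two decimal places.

183.86

Solve by backward induction from round 5.
Round 5 (the defendant proposes): rejection yields 0 for the plaintiff; the defendant offers 0 and keeps 300.
Round 4 (the plaintiff proposes): the defendant can get 300 next round, worth 0.43 × 300 = 129 now; the plaintiff offers that and keeps 171.
Round 3 (the defendant proposes): the plaintiff can get 171 next round, worth 0.8 × 171 = 136.8 now. The defendant offers 136.8 and keeps 300 − 136.8 = 163.2.
Round 2 (the plaintiff proposes): the defendant can get 163.2 next round, worth 0.43 × 163.2 = 70.176 now, so the plaintiff offers 70.176, keeping 229.824.
Round 1 (the defendant proposes): the plaintiff can get 229.824 next round, worth 0.8 × 229.824 = 183.8592 now; the defendant offers that and keeps 116.1408.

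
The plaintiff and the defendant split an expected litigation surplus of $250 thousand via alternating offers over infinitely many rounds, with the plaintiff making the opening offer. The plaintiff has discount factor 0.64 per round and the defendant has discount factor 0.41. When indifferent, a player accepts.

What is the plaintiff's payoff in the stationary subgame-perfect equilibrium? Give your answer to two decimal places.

199.97

Let x be the plaintiff's share when the plaintiff proposes and y be the defendant's share when the defendant proposes.
The defendant accepts iff offered ≥ 0.41·y, so x = 250 − 0.41y. Symmetrically y = 250 − 0.64x.
Substituting: x = 250 − 0.41(250 − 0.64x), giving x(1 − 0.64·0.41) = 250(1 − 0.41).
So x = 250 × 0.59 / 0.7376 ≈ 199.9729, and the defendant receives 250 − x ≈ 50.0271.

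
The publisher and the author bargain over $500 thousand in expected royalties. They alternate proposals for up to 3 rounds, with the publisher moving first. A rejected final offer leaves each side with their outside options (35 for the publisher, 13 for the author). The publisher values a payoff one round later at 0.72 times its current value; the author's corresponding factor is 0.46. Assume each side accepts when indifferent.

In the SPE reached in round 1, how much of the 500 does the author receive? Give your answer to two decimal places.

Round 3 (the publisher proposes): the author gets 13 if talks fail, so the publisher offers 13 and keeps 487.
Round 2 (the author proposes): the publisher can get 487 next round, worth 0.72 × 487 = 350.64 now; the author offers that and keeps 149.36.
Round 1 (the publisher proposes): the author can get 149.36 next round, worth 0.46 × 149.36 = 68.7056 now; the publisher offers that and keeps 431.2944.

68.71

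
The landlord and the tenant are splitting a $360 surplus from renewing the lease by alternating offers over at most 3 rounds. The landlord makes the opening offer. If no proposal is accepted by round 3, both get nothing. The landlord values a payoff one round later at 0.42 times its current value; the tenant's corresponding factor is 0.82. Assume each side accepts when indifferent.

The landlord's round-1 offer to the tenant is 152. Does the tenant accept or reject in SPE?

Reject

Round 3 (the landlord proposes): the tenant will accept anything ≥ 0, so the landlord offers 0 and keeps 360.
Round 2 (the tenant proposes): the landlord can get 360 next round, worth 0.42 × 360 = 151.2 now, so the tenant offers 151.2, keeping 208.8.
So by rejecting in round 1, the tenant gets 208.8 next round, worth 0.82 × 208.8 = 171.216 now.
Offer 152 < 171.216, so the tenant rejects.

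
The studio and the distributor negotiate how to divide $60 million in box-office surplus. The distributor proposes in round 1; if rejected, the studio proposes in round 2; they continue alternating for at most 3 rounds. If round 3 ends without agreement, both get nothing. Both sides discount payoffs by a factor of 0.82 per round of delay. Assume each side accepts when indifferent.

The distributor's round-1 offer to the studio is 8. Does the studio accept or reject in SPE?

Reject

Round 3 (the distributor proposes): the studio will accept anything ≥ 0, so the distributor offers 0 and keeps 60.
Round 2 (the studio proposes): the distributor can get 60 next round, worth 0.82 × 60 = 49.2 now, so the studio offers 49.2, keeping 10.8.
So by rejecting in round 1, the studio gets 10.8 next round, worth 0.82 × 10.8 = 8.856 now.
Offer 8 < 8.856, so the studio rejects.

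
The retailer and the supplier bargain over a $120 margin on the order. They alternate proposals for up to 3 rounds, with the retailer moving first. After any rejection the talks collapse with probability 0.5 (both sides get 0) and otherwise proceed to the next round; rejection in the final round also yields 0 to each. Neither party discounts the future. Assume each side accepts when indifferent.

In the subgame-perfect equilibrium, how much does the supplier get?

Round 3 (the retailer proposes): rejection yields 0 for the supplier; the retailer offers 0 and keeps 120.
Round 2 (the supplier proposes): rejecting gives the retailer an expected 0.5 × 120 = 60. The supplier offers 60 and keeps 120 − 60 = 60.
Round 1 (the retailer proposes): rejecting gives the supplier an expected 0.5 × 60 = 30, so the retailer offers 30, keeping 90.

30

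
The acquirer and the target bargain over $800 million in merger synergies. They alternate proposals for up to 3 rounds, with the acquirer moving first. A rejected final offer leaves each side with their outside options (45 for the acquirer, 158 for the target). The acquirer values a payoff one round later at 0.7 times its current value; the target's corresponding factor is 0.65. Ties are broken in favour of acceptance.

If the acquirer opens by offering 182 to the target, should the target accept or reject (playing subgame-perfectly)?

Round 3 (the acquirer proposes): the target gets 158 if talks fail, so the acquirer offers 158 and keeps 642.
Round 2 (the target proposes): the acquirer can get 642 next round, worth 0.7 × 642 = 449.4 now. The target offers 449.4 and keeps 800 − 449.4 = 350.6.
So by rejecting in round 1, the target gets 350.6 next round, worth 0.65 × 350.6 = 227.89 now.
Offer 182 < 227.89, so the target rejects.

Reject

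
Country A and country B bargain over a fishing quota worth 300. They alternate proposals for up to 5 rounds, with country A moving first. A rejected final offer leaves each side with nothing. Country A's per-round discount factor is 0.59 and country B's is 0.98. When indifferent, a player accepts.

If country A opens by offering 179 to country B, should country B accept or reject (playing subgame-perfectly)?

Round 5 (country A proposes): country B will accept anything ≥ 0, so country A offers 0 and keeps 300.
Round 4 (country B proposes): country A can get 300 next round, worth 0.59 × 300 = 177 now. Country B offers 177 and keeps 300 − 177 = 123.
Round 3 (country A proposes): country B can get 123 next round, worth 0.98 × 123 = 120.54 now. Country A offers 120.54 and keeps 300 − 120.54 = 179.46.
Round 2 (country B proposes): country A can get 179.46 next round, worth 0.59 × 179.46 = 105.8814 now, so country B offers 105.8814, keeping 194.1186.
So by rejecting in round 1, country B gets 194.1186 next round, worth 0.98 × 194.1186 = 190.236228 now.
Offer 179 < 190.236228, so country B rejects.

Reject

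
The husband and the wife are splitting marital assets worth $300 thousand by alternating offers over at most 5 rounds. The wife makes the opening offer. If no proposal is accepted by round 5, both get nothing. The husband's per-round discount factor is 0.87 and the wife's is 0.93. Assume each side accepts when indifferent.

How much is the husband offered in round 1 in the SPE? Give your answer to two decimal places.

33.05

Work backward from the last round.
Round 5 (the wife proposes): the husband will accept anything ≥ 0, so the wife offers 0 and keeps 300.
Round 4 (the husband proposes): the wife can get 300 next round, worth 0.93 × 300 = 279 now, so the husband offers 279, keeping 21.
Round 3 (the wife proposes): the husband can get 21 next round, worth 0.87 × 21 = 18.27 now, so the wife offers 18.27, keeping 281.73.
Round 2 (the husband proposes): the wife can get 281.73 next round, worth 0.93 × 281.73 = 262.0089 now. The husband offers 262.0089 and keeps 300 − 262.0089 = 37.9911.
Round 1 (the wife proposes): the husband can get 37.9911 next round, worth 0.87 × 37.9911 = 33.052257 now; the wife offers that and keeps 266.947743.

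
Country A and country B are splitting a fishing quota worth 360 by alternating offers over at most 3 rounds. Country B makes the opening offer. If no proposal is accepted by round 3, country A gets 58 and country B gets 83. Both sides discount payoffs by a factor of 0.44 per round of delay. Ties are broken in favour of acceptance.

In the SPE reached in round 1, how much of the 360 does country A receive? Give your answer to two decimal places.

Solve by backward induction from round 3.
Round 3 (country B proposes): country A gets 58 if talks fail, so country B offers 58 and keeps 302.
Round 2 (country A proposes): country B can get 302 next round, worth 0.44 × 302 = 132.88 now. Country A offers 132.88 and keeps 360 − 132.88 = 227.12.
Round 1 (country B proposes): country A can get 227.12 next round, worth 0.44 × 227.12 = 99.9328 now. Country B offers 99.9328 and keeps 360 − 99.9328 = 260.0672.

99.93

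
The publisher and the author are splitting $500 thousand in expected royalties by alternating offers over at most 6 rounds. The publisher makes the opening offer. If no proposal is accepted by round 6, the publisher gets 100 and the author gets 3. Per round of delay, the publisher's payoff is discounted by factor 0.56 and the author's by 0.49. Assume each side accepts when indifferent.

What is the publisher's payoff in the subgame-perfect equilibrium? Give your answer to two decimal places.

347.86

Round 6 (the author proposes): the publisher gets 100 if talks fail, so the author offers 100 and keeps 400.
Round 5 (the publisher proposes): the author can get 400 next round, worth 0.49 × 400 = 196 now. The publisher offers 196 and keeps 500 − 196 = 304.
Round 4 (the author proposes): the publisher can get 304 next round, worth 0.56 × 304 = 170.24 now; the author offers that and keeps 329.76.
Round 3 (the publisher proposes): the author can get 329.76 next round, worth 0.49 × 329.76 = 161.5824 now, so the publisher offers 161.5824, keeping 338.4176.
Round 2 (the author proposes): the publisher can get 338.4176 next round, worth 0.56 × 338.4176 = 189.513856 now, so the author offers 189.513856, keeping 310.486144.
Round 1 (the publisher proposes): the author can get 310.486144 next round, worth 0.49 × 310.486144 = 152.13821056 now. The publisher offers 152.13821056 and keeps 500 − 152.13821056 = 347.86178944.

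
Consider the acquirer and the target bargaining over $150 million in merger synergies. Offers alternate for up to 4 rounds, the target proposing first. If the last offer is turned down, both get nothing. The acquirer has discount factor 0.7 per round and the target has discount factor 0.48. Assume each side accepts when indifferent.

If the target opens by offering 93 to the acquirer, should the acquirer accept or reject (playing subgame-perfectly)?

Round 4 (the acquirer proposes): the target will accept anything ≥ 0, so the acquirer offers 0 and keeps 150.
Round 3 (the target proposes): the acquirer can get 150 next round, worth 0.7 × 150 = 105 now, so the target offers 105, keeping 45.
Round 2 (the acquirer proposes): the target can get 45 next round, worth 0.48 × 45 = 21.6 now. The acquirer offers 21.6 and keeps 150 − 21.6 = 128.4.
So by rejecting in round 1, the acquirer gets 128.4 next round, worth 0.7 × 128.4 = 89.88 now.
Offer 93 ≥ 89.88, so the acquirer accepts.

Accept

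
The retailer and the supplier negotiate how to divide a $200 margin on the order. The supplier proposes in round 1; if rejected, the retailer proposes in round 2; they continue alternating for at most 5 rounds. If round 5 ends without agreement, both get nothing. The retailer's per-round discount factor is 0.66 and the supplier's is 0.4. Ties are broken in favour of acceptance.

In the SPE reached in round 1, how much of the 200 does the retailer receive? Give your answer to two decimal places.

100.11

Round 5 (the supplier proposes): rejection yields 0 for the retailer; the supplier offers 0 and keeps 200.
Round 4 (the retailer proposes): the supplier can get 200 next round, worth 0.4 × 200 = 80 now. The retailer offers 80 and keeps 200 − 80 = 120.
Round 3 (the supplier proposes): the retailer can get 120 next round, worth 0.66 × 120 = 79.2 now; the supplier offers that and keeps 120.8.
Round 2 (the retailer proposes): the supplier can get 120.8 next round, worth 0.4 × 120.8 = 48.32 now. The retailer offers 48.32 and keeps 200 − 48.32 = 151.68.
Round 1 (the supplier proposes): the retailer can get 151.68 next round, worth 0.66 × 151.68 = 100.1088 now; the supplier offers that and keeps 99.8912.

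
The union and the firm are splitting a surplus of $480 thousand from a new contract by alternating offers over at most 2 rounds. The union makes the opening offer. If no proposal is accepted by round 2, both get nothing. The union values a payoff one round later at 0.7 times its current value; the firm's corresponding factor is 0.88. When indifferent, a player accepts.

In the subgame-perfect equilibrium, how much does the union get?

57.6

Round 2 (the firm proposes): the union will accept anything ≥ 0, so the firm offers 0 and keeps 480.
Round 1 (the union proposes): the firm can get 480 next round, worth 0.88 × 480 = 422.4 now; the union offers that and keeps 57.6.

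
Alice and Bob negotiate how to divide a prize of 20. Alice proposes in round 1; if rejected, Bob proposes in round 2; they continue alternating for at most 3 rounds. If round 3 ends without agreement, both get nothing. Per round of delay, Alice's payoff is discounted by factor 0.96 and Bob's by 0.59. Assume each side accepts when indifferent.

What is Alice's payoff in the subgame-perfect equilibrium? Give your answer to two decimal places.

Round 3 (Alice proposes): Bob will accept anything ≥ 0, so Alice offers 0 and keeps 20.
Round 2 (Bob proposes): Alice can get 20 next round, worth 0.96 × 20 = 19.2 now; Bob offers that and keeps 0.8.
Round 1 (Alice proposes): Bob can get 0.8 next round, worth 0.59 × 0.8 = 0.472 now; Alice offers that and keeps 19.528.

19.53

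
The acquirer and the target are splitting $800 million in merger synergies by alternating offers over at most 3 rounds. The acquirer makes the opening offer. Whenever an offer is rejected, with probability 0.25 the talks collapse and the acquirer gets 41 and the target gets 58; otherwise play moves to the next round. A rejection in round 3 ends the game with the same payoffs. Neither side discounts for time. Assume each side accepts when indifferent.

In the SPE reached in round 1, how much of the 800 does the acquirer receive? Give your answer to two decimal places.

610.56

Round 3 (the acquirer proposes): the target gets 58 if talks fail, so the acquirer offers 58 and keeps 742.
Round 2 (the target proposes): rejecting gives the acquirer an expected 0.75 × 742 + 0.25 × 41 = 566.75, so the target offers 566.75, keeping 233.25.
Round 1 (the acquirer proposes): rejecting gives the target an expected 0.75 × 233.25 + 0.25 × 58 = 189.4375. The acquirer offers 189.4375 and keeps 800 − 189.4375 = 610.5625.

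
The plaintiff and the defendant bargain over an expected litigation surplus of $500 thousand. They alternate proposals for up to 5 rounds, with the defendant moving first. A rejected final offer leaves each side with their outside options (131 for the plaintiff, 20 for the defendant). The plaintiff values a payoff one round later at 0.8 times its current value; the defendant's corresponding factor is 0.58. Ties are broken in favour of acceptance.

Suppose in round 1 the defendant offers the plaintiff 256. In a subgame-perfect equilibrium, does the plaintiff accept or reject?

Reject

Round 5 (the defendant proposes): the plaintiff gets 131 if talks fail, so the defendant offers 131 and keeps 369.
Round 4 (the plaintiff proposes): the defendant can get 369 next round, worth 0.58 × 369 = 214.02 now; the plaintiff offers that and keeps 285.98.
Round 3 (the defendant proposes): the plaintiff can get 285.98 next round, worth 0.8 × 285.98 = 228.784 now, so the defendant offers 228.784, keeping 271.216.
Round 2 (the plaintiff proposes): the defendant can get 271.216 next round, worth 0.58 × 271.216 = 157.30528 now. The plaintiff offers 157.30528 and keeps 500 − 157.30528 = 342.69472.
So by rejecting in round 1, the plaintiff gets 342.69472 next round, worth 0.8 × 342.69472 = 274.155776 now.
Offer 256 < 274.155776, so the plaintiff rejects.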